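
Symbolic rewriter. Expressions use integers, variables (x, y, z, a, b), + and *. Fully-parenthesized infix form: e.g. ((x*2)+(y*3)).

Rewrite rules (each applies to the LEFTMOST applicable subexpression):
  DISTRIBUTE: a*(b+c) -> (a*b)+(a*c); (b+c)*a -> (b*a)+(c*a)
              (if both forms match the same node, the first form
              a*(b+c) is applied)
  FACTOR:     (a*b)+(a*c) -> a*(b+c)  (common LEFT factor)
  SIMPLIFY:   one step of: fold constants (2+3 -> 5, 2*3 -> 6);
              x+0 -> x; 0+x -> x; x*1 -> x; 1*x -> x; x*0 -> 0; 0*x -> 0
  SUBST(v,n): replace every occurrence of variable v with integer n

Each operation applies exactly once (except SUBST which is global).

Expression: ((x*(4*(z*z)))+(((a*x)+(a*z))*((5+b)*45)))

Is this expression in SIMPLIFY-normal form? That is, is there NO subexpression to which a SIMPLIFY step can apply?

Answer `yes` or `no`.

Expression: ((x*(4*(z*z)))+(((a*x)+(a*z))*((5+b)*45)))
Scanning for simplifiable subexpressions (pre-order)...
  at root: ((x*(4*(z*z)))+(((a*x)+(a*z))*((5+b)*45))) (not simplifiable)
  at L: (x*(4*(z*z))) (not simplifiable)
  at LR: (4*(z*z)) (not simplifiable)
  at LRR: (z*z) (not simplifiable)
  at R: (((a*x)+(a*z))*((5+b)*45)) (not simplifiable)
  at RL: ((a*x)+(a*z)) (not simplifiable)
  at RLL: (a*x) (not simplifiable)
  at RLR: (a*z) (not simplifiable)
  at RR: ((5+b)*45) (not simplifiable)
  at RRL: (5+b) (not simplifiable)
Result: no simplifiable subexpression found -> normal form.

Answer: yes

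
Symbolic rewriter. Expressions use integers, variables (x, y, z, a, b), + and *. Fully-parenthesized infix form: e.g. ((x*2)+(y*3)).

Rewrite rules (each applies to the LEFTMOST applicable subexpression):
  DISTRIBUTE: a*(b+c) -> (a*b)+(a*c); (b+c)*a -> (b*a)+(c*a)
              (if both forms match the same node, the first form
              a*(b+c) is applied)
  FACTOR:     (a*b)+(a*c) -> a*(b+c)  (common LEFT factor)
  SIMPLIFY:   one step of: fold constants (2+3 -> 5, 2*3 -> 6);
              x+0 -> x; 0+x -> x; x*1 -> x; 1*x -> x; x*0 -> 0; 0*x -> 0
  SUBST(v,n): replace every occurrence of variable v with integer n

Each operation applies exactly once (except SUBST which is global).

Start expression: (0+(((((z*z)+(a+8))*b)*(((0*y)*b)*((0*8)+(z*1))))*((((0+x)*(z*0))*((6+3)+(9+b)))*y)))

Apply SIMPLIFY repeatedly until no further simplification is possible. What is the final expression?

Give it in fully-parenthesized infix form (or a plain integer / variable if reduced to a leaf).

Start: (0+(((((z*z)+(a+8))*b)*(((0*y)*b)*((0*8)+(z*1))))*((((0+x)*(z*0))*((6+3)+(9+b)))*y)))
Step 1: at root: (0+(((((z*z)+(a+8))*b)*(((0*y)*b)*((0*8)+(z*1))))*((((0+x)*(z*0))*((6+3)+(9+b)))*y))) -> (((((z*z)+(a+8))*b)*(((0*y)*b)*((0*8)+(z*1))))*((((0+x)*(z*0))*((6+3)+(9+b)))*y)); overall: (0+(((((z*z)+(a+8))*b)*(((0*y)*b)*((0*8)+(z*1))))*((((0+x)*(z*0))*((6+3)+(9+b)))*y))) -> (((((z*z)+(a+8))*b)*(((0*y)*b)*((0*8)+(z*1))))*((((0+x)*(z*0))*((6+3)+(9+b)))*y))
Step 2: at LRLL: (0*y) -> 0; overall: (((((z*z)+(a+8))*b)*(((0*y)*b)*((0*8)+(z*1))))*((((0+x)*(z*0))*((6+3)+(9+b)))*y)) -> (((((z*z)+(a+8))*b)*((0*b)*((0*8)+(z*1))))*((((0+x)*(z*0))*((6+3)+(9+b)))*y))
Step 3: at LRL: (0*b) -> 0; overall: (((((z*z)+(a+8))*b)*((0*b)*((0*8)+(z*1))))*((((0+x)*(z*0))*((6+3)+(9+b)))*y)) -> (((((z*z)+(a+8))*b)*(0*((0*8)+(z*1))))*((((0+x)*(z*0))*((6+3)+(9+b)))*y))
Step 4: at LR: (0*((0*8)+(z*1))) -> 0; overall: (((((z*z)+(a+8))*b)*(0*((0*8)+(z*1))))*((((0+x)*(z*0))*((6+3)+(9+b)))*y)) -> (((((z*z)+(a+8))*b)*0)*((((0+x)*(z*0))*((6+3)+(9+b)))*y))
Step 5: at L: ((((z*z)+(a+8))*b)*0) -> 0; overall: (((((z*z)+(a+8))*b)*0)*((((0+x)*(z*0))*((6+3)+(9+b)))*y)) -> (0*((((0+x)*(z*0))*((6+3)+(9+b)))*y))
Step 6: at root: (0*((((0+x)*(z*0))*((6+3)+(9+b)))*y)) -> 0; overall: (0*((((0+x)*(z*0))*((6+3)+(9+b)))*y)) -> 0
Fixed point: 0

Answer: 0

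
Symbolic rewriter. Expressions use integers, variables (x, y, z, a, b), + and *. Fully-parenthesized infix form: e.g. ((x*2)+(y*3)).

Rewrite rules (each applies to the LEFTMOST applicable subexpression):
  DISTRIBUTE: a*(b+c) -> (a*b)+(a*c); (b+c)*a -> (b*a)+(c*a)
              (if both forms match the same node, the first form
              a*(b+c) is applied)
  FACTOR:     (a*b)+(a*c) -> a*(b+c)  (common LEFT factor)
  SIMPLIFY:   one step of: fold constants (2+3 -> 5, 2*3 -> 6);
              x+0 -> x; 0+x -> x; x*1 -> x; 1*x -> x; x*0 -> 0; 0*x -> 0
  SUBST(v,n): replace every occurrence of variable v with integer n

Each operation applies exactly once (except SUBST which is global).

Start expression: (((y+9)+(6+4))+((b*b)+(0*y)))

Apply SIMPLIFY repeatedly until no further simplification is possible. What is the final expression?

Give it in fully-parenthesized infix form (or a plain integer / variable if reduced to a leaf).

Start: (((y+9)+(6+4))+((b*b)+(0*y)))
Step 1: at LR: (6+4) -> 10; overall: (((y+9)+(6+4))+((b*b)+(0*y))) -> (((y+9)+10)+((b*b)+(0*y)))
Step 2: at RR: (0*y) -> 0; overall: (((y+9)+10)+((b*b)+(0*y))) -> (((y+9)+10)+((b*b)+0))
Step 3: at R: ((b*b)+0) -> (b*b); overall: (((y+9)+10)+((b*b)+0)) -> (((y+9)+10)+(b*b))
Fixed point: (((y+9)+10)+(b*b))

Answer: (((y+9)+10)+(b*b))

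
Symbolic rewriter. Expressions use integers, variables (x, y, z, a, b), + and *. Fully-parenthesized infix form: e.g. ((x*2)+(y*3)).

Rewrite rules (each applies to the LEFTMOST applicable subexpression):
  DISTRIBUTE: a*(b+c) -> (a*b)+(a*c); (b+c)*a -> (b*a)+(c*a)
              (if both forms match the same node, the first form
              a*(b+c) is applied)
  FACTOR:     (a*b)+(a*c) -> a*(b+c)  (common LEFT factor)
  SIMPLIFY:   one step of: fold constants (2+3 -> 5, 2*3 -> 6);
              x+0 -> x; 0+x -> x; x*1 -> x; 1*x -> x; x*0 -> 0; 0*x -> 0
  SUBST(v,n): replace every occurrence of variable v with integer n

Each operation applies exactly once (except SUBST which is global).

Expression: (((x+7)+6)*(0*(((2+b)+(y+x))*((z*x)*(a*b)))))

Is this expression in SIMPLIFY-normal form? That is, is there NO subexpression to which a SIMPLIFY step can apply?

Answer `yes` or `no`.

Expression: (((x+7)+6)*(0*(((2+b)+(y+x))*((z*x)*(a*b)))))
Scanning for simplifiable subexpressions (pre-order)...
  at root: (((x+7)+6)*(0*(((2+b)+(y+x))*((z*x)*(a*b))))) (not simplifiable)
  at L: ((x+7)+6) (not simplifiable)
  at LL: (x+7) (not simplifiable)
  at R: (0*(((2+b)+(y+x))*((z*x)*(a*b)))) (SIMPLIFIABLE)
  at RR: (((2+b)+(y+x))*((z*x)*(a*b))) (not simplifiable)
  at RRL: ((2+b)+(y+x)) (not simplifiable)
  at RRLL: (2+b) (not simplifiable)
  at RRLR: (y+x) (not simplifiable)
  at RRR: ((z*x)*(a*b)) (not simplifiable)
  at RRRL: (z*x) (not simplifiable)
  at RRRR: (a*b) (not simplifiable)
Found simplifiable subexpr at path R: (0*(((2+b)+(y+x))*((z*x)*(a*b))))
One SIMPLIFY step would give: (((x+7)+6)*0)
-> NOT in normal form.

Answer: no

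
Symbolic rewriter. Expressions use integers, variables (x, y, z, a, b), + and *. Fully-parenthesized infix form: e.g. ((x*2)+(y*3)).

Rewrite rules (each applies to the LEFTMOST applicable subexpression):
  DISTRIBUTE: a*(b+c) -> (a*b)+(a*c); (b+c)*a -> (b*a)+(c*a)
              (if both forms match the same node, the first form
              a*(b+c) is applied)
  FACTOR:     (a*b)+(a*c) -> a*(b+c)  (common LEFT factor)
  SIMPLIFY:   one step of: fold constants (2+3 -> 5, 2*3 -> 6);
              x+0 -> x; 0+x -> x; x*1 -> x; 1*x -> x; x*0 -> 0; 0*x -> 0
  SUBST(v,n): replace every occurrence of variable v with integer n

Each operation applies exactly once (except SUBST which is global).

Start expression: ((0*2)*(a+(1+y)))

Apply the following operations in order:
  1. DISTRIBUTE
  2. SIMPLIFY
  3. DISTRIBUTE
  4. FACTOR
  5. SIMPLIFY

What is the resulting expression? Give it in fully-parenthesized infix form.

Start: ((0*2)*(a+(1+y)))
Apply DISTRIBUTE at root (target: ((0*2)*(a+(1+y)))): ((0*2)*(a+(1+y))) -> (((0*2)*a)+((0*2)*(1+y)))
Apply SIMPLIFY at LL (target: (0*2)): (((0*2)*a)+((0*2)*(1+y))) -> ((0*a)+((0*2)*(1+y)))
Apply DISTRIBUTE at R (target: ((0*2)*(1+y))): ((0*a)+((0*2)*(1+y))) -> ((0*a)+(((0*2)*1)+((0*2)*y)))
Apply FACTOR at R (target: (((0*2)*1)+((0*2)*y))): ((0*a)+(((0*2)*1)+((0*2)*y))) -> ((0*a)+((0*2)*(1+y)))
Apply SIMPLIFY at L (target: (0*a)): ((0*a)+((0*2)*(1+y))) -> (0+((0*2)*(1+y)))

Answer: (0+((0*2)*(1+y)))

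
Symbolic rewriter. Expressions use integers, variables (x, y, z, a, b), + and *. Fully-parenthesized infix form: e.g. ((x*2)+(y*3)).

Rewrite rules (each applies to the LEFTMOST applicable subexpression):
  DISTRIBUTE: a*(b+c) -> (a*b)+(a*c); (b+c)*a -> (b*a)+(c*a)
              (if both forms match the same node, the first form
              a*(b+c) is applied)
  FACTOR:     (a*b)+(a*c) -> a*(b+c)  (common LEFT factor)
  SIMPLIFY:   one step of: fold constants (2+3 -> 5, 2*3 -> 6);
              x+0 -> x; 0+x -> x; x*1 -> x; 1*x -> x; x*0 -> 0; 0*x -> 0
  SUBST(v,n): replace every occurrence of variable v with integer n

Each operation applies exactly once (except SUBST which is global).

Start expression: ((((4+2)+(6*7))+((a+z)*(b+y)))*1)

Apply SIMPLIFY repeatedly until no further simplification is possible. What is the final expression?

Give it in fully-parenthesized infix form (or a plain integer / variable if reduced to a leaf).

Start: ((((4+2)+(6*7))+((a+z)*(b+y)))*1)
Step 1: at root: ((((4+2)+(6*7))+((a+z)*(b+y)))*1) -> (((4+2)+(6*7))+((a+z)*(b+y))); overall: ((((4+2)+(6*7))+((a+z)*(b+y)))*1) -> (((4+2)+(6*7))+((a+z)*(b+y)))
Step 2: at LL: (4+2) -> 6; overall: (((4+2)+(6*7))+((a+z)*(b+y))) -> ((6+(6*7))+((a+z)*(b+y)))
Step 3: at LR: (6*7) -> 42; overall: ((6+(6*7))+((a+z)*(b+y))) -> ((6+42)+((a+z)*(b+y)))
Step 4: at L: (6+42) -> 48; overall: ((6+42)+((a+z)*(b+y))) -> (48+((a+z)*(b+y)))
Fixed point: (48+((a+z)*(b+y)))

Answer: (48+((a+z)*(b+y)))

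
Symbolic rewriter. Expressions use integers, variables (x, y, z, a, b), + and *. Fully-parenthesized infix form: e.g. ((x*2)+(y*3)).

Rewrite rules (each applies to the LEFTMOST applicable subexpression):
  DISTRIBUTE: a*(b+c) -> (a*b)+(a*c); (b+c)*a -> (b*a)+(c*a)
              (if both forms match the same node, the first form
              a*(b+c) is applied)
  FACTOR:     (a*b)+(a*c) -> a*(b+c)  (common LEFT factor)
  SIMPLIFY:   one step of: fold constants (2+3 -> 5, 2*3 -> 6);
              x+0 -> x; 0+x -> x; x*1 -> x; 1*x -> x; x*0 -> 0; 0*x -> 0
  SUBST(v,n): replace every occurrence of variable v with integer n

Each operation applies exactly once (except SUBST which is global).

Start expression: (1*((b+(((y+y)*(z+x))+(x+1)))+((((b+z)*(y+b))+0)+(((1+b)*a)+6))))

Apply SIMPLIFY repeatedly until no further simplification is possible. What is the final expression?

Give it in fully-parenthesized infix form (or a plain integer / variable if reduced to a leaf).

Start: (1*((b+(((y+y)*(z+x))+(x+1)))+((((b+z)*(y+b))+0)+(((1+b)*a)+6))))
Step 1: at root: (1*((b+(((y+y)*(z+x))+(x+1)))+((((b+z)*(y+b))+0)+(((1+b)*a)+6)))) -> ((b+(((y+y)*(z+x))+(x+1)))+((((b+z)*(y+b))+0)+(((1+b)*a)+6))); overall: (1*((b+(((y+y)*(z+x))+(x+1)))+((((b+z)*(y+b))+0)+(((1+b)*a)+6)))) -> ((b+(((y+y)*(z+x))+(x+1)))+((((b+z)*(y+b))+0)+(((1+b)*a)+6)))
Step 2: at RL: (((b+z)*(y+b))+0) -> ((b+z)*(y+b)); overall: ((b+(((y+y)*(z+x))+(x+1)))+((((b+z)*(y+b))+0)+(((1+b)*a)+6))) -> ((b+(((y+y)*(z+x))+(x+1)))+(((b+z)*(y+b))+(((1+b)*a)+6)))
Fixed point: ((b+(((y+y)*(z+x))+(x+1)))+(((b+z)*(y+b))+(((1+b)*a)+6)))

Answer: ((b+(((y+y)*(z+x))+(x+1)))+(((b+z)*(y+b))+(((1+b)*a)+6)))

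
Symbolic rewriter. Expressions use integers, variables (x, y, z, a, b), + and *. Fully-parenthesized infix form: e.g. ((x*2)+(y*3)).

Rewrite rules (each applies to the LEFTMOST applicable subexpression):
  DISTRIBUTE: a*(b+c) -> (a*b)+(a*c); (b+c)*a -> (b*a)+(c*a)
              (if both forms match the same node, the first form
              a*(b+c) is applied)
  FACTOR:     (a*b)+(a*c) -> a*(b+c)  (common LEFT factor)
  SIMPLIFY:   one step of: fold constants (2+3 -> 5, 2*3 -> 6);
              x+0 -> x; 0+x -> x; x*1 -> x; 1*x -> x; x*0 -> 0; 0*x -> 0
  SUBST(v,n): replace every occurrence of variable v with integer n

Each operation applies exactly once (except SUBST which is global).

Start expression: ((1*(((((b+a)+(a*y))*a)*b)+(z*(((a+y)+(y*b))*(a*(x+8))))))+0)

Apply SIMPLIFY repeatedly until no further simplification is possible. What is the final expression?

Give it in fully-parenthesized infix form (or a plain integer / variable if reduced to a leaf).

Start: ((1*(((((b+a)+(a*y))*a)*b)+(z*(((a+y)+(y*b))*(a*(x+8))))))+0)
Step 1: at root: ((1*(((((b+a)+(a*y))*a)*b)+(z*(((a+y)+(y*b))*(a*(x+8))))))+0) -> (1*(((((b+a)+(a*y))*a)*b)+(z*(((a+y)+(y*b))*(a*(x+8)))))); overall: ((1*(((((b+a)+(a*y))*a)*b)+(z*(((a+y)+(y*b))*(a*(x+8))))))+0) -> (1*(((((b+a)+(a*y))*a)*b)+(z*(((a+y)+(y*b))*(a*(x+8))))))
Step 2: at root: (1*(((((b+a)+(a*y))*a)*b)+(z*(((a+y)+(y*b))*(a*(x+8)))))) -> (((((b+a)+(a*y))*a)*b)+(z*(((a+y)+(y*b))*(a*(x+8))))); overall: (1*(((((b+a)+(a*y))*a)*b)+(z*(((a+y)+(y*b))*(a*(x+8)))))) -> (((((b+a)+(a*y))*a)*b)+(z*(((a+y)+(y*b))*(a*(x+8)))))
Fixed point: (((((b+a)+(a*y))*a)*b)+(z*(((a+y)+(y*b))*(a*(x+8)))))

Answer: (((((b+a)+(a*y))*a)*b)+(z*(((a+y)+(y*b))*(a*(x+8)))))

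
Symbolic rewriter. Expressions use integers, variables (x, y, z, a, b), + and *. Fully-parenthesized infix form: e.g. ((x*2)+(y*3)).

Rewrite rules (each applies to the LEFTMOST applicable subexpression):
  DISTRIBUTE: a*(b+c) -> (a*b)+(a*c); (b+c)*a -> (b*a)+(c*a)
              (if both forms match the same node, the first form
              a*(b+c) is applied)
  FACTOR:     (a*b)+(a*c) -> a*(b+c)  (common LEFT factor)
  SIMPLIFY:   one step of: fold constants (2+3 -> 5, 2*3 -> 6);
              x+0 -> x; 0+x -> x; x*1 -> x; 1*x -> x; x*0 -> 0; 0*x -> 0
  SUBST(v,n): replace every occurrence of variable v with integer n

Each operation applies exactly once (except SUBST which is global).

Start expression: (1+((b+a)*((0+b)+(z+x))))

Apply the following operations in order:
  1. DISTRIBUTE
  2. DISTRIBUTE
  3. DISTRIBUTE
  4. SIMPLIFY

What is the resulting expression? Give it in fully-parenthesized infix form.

Answer: (1+(((0+(a*0))+((b+a)*b))+((b+a)*(z+x))))

Derivation:
Start: (1+((b+a)*((0+b)+(z+x))))
Apply DISTRIBUTE at R (target: ((b+a)*((0+b)+(z+x)))): (1+((b+a)*((0+b)+(z+x)))) -> (1+(((b+a)*(0+b))+((b+a)*(z+x))))
Apply DISTRIBUTE at RL (target: ((b+a)*(0+b))): (1+(((b+a)*(0+b))+((b+a)*(z+x)))) -> (1+((((b+a)*0)+((b+a)*b))+((b+a)*(z+x))))
Apply DISTRIBUTE at RLL (target: ((b+a)*0)): (1+((((b+a)*0)+((b+a)*b))+((b+a)*(z+x)))) -> (1+((((b*0)+(a*0))+((b+a)*b))+((b+a)*(z+x))))
Apply SIMPLIFY at RLLL (target: (b*0)): (1+((((b*0)+(a*0))+((b+a)*b))+((b+a)*(z+x)))) -> (1+(((0+(a*0))+((b+a)*b))+((b+a)*(z+x))))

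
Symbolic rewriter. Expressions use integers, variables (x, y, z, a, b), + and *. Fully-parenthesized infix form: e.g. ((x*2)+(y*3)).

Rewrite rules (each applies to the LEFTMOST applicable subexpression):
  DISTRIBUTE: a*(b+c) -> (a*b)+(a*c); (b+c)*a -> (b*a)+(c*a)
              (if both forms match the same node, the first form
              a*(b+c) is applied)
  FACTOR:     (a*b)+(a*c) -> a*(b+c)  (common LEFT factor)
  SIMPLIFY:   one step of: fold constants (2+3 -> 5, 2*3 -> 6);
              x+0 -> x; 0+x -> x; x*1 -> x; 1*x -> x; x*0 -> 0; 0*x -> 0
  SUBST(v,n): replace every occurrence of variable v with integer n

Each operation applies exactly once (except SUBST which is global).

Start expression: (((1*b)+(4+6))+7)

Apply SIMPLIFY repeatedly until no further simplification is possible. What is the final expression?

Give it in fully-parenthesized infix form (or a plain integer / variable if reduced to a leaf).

Answer: ((b+10)+7)

Derivation:
Start: (((1*b)+(4+6))+7)
Step 1: at LL: (1*b) -> b; overall: (((1*b)+(4+6))+7) -> ((b+(4+6))+7)
Step 2: at LR: (4+6) -> 10; overall: ((b+(4+6))+7) -> ((b+10)+7)
Fixed point: ((b+10)+7)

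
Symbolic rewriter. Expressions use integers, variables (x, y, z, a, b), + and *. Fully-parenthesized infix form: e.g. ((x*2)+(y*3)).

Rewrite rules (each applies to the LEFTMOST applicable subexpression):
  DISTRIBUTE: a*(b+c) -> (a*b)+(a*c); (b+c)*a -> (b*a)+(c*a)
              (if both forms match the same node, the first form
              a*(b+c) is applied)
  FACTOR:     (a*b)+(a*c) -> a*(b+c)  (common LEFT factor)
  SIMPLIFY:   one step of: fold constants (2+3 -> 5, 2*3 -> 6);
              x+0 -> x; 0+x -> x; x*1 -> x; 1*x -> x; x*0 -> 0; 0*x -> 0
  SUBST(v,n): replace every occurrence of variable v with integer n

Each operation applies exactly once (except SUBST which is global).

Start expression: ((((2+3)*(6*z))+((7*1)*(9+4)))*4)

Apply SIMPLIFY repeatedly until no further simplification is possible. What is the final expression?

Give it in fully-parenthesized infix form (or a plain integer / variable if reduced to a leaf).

Start: ((((2+3)*(6*z))+((7*1)*(9+4)))*4)
Step 1: at LLL: (2+3) -> 5; overall: ((((2+3)*(6*z))+((7*1)*(9+4)))*4) -> (((5*(6*z))+((7*1)*(9+4)))*4)
Step 2: at LRL: (7*1) -> 7; overall: (((5*(6*z))+((7*1)*(9+4)))*4) -> (((5*(6*z))+(7*(9+4)))*4)
Step 3: at LRR: (9+4) -> 13; overall: (((5*(6*z))+(7*(9+4)))*4) -> (((5*(6*z))+(7*13))*4)
Step 4: at LR: (7*13) -> 91; overall: (((5*(6*z))+(7*13))*4) -> (((5*(6*z))+91)*4)
Fixed point: (((5*(6*z))+91)*4)

Answer: (((5*(6*z))+91)*4)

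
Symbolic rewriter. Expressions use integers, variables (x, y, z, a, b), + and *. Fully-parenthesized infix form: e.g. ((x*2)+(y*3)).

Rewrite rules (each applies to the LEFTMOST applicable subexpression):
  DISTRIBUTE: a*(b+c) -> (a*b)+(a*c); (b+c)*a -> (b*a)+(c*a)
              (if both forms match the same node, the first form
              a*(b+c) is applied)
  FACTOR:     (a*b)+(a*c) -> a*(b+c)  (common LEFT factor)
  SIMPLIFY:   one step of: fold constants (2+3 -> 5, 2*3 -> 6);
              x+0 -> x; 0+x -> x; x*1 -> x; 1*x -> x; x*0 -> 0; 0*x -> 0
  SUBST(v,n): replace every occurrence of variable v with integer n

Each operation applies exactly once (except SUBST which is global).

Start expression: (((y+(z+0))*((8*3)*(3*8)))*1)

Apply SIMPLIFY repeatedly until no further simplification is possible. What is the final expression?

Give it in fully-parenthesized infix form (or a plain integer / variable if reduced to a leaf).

Start: (((y+(z+0))*((8*3)*(3*8)))*1)
Step 1: at root: (((y+(z+0))*((8*3)*(3*8)))*1) -> ((y+(z+0))*((8*3)*(3*8))); overall: (((y+(z+0))*((8*3)*(3*8)))*1) -> ((y+(z+0))*((8*3)*(3*8)))
Step 2: at LR: (z+0) -> z; overall: ((y+(z+0))*((8*3)*(3*8))) -> ((y+z)*((8*3)*(3*8)))
Step 3: at RL: (8*3) -> 24; overall: ((y+z)*((8*3)*(3*8))) -> ((y+z)*(24*(3*8)))
Step 4: at RR: (3*8) -> 24; overall: ((y+z)*(24*(3*8))) -> ((y+z)*(24*24))
Step 5: at R: (24*24) -> 576; overall: ((y+z)*(24*24)) -> ((y+z)*576)
Fixed point: ((y+z)*576)

Answer: ((y+z)*576)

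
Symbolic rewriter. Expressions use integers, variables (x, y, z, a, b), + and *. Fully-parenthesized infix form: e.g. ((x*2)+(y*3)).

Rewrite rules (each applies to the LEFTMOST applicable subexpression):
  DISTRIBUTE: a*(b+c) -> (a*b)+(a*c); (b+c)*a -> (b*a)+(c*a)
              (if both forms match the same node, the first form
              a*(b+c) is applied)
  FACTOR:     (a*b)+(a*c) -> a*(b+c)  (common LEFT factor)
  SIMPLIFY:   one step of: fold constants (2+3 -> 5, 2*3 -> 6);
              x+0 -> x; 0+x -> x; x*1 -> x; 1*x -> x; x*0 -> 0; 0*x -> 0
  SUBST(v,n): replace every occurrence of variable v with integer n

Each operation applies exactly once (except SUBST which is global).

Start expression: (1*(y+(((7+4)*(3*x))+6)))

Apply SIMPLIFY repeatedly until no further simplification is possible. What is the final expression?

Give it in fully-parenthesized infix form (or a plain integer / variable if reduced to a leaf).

Start: (1*(y+(((7+4)*(3*x))+6)))
Step 1: at root: (1*(y+(((7+4)*(3*x))+6))) -> (y+(((7+4)*(3*x))+6)); overall: (1*(y+(((7+4)*(3*x))+6))) -> (y+(((7+4)*(3*x))+6))
Step 2: at RLL: (7+4) -> 11; overall: (y+(((7+4)*(3*x))+6)) -> (y+((11*(3*x))+6))
Fixed point: (y+((11*(3*x))+6))

Answer: (y+((11*(3*x))+6))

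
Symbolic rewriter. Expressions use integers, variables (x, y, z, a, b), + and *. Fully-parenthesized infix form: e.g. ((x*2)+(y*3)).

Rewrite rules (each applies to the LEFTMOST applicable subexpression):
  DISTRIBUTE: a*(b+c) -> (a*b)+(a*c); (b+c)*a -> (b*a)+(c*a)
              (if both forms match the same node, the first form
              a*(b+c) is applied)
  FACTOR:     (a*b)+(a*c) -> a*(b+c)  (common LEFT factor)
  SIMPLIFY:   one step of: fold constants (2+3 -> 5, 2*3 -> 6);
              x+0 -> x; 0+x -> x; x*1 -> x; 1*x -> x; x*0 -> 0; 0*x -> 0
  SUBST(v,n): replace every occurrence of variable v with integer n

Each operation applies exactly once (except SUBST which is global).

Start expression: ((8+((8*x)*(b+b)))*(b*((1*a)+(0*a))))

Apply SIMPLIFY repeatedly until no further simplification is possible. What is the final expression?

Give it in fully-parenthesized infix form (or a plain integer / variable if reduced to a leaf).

Answer: ((8+((8*x)*(b+b)))*(b*a))

Derivation:
Start: ((8+((8*x)*(b+b)))*(b*((1*a)+(0*a))))
Step 1: at RRL: (1*a) -> a; overall: ((8+((8*x)*(b+b)))*(b*((1*a)+(0*a)))) -> ((8+((8*x)*(b+b)))*(b*(a+(0*a))))
Step 2: at RRR: (0*a) -> 0; overall: ((8+((8*x)*(b+b)))*(b*(a+(0*a)))) -> ((8+((8*x)*(b+b)))*(b*(a+0)))
Step 3: at RR: (a+0) -> a; overall: ((8+((8*x)*(b+b)))*(b*(a+0))) -> ((8+((8*x)*(b+b)))*(b*a))
Fixed point: ((8+((8*x)*(b+b)))*(b*a))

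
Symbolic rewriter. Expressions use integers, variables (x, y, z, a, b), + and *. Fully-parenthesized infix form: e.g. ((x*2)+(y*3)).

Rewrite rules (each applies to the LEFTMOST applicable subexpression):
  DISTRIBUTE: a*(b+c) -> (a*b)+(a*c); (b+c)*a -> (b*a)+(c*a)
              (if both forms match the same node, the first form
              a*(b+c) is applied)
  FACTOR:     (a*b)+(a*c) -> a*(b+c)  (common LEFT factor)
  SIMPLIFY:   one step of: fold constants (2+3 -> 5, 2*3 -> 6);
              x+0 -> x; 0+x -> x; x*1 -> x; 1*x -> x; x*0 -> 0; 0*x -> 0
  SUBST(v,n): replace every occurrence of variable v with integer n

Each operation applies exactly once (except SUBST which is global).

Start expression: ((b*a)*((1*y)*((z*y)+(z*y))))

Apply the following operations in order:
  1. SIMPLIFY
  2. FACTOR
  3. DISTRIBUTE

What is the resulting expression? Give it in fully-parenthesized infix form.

Answer: ((b*a)*(y*((z*y)+(z*y))))

Derivation:
Start: ((b*a)*((1*y)*((z*y)+(z*y))))
Apply SIMPLIFY at RL (target: (1*y)): ((b*a)*((1*y)*((z*y)+(z*y)))) -> ((b*a)*(y*((z*y)+(z*y))))
Apply FACTOR at RR (target: ((z*y)+(z*y))): ((b*a)*(y*((z*y)+(z*y)))) -> ((b*a)*(y*(z*(y+y))))
Apply DISTRIBUTE at RR (target: (z*(y+y))): ((b*a)*(y*(z*(y+y)))) -> ((b*a)*(y*((z*y)+(z*y))))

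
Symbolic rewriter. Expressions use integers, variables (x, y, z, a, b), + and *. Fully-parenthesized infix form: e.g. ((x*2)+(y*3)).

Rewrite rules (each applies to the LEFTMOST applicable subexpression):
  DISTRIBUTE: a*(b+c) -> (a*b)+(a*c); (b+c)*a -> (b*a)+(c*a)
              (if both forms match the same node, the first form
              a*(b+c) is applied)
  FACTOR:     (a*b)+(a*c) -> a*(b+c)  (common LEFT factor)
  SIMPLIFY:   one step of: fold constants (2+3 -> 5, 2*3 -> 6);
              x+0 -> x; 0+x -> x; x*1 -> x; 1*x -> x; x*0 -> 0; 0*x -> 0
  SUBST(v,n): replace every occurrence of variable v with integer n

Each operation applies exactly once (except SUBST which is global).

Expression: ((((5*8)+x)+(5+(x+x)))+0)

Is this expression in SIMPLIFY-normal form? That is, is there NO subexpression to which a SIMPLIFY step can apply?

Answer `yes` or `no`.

Answer: no

Derivation:
Expression: ((((5*8)+x)+(5+(x+x)))+0)
Scanning for simplifiable subexpressions (pre-order)...
  at root: ((((5*8)+x)+(5+(x+x)))+0) (SIMPLIFIABLE)
  at L: (((5*8)+x)+(5+(x+x))) (not simplifiable)
  at LL: ((5*8)+x) (not simplifiable)
  at LLL: (5*8) (SIMPLIFIABLE)
  at LR: (5+(x+x)) (not simplifiable)
  at LRR: (x+x) (not simplifiable)
Found simplifiable subexpr at path root: ((((5*8)+x)+(5+(x+x)))+0)
One SIMPLIFY step would give: (((5*8)+x)+(5+(x+x)))
-> NOT in normal form.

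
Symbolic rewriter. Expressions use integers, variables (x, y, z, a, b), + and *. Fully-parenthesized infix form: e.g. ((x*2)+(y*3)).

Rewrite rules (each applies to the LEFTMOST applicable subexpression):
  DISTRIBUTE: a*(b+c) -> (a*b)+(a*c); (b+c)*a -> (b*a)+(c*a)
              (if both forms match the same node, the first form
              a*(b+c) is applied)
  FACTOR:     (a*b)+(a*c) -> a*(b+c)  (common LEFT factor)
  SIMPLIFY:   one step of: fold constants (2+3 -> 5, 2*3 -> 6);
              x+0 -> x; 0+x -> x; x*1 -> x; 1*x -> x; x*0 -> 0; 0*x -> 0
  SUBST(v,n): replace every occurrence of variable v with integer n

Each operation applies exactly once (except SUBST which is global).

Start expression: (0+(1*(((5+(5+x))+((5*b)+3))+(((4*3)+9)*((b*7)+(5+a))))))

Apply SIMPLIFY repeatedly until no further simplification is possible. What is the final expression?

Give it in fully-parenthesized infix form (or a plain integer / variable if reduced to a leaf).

Answer: (((5+(5+x))+((5*b)+3))+(21*((b*7)+(5+a))))

Derivation:
Start: (0+(1*(((5+(5+x))+((5*b)+3))+(((4*3)+9)*((b*7)+(5+a))))))
Step 1: at root: (0+(1*(((5+(5+x))+((5*b)+3))+(((4*3)+9)*((b*7)+(5+a)))))) -> (1*(((5+(5+x))+((5*b)+3))+(((4*3)+9)*((b*7)+(5+a))))); overall: (0+(1*(((5+(5+x))+((5*b)+3))+(((4*3)+9)*((b*7)+(5+a)))))) -> (1*(((5+(5+x))+((5*b)+3))+(((4*3)+9)*((b*7)+(5+a)))))
Step 2: at root: (1*(((5+(5+x))+((5*b)+3))+(((4*3)+9)*((b*7)+(5+a))))) -> (((5+(5+x))+((5*b)+3))+(((4*3)+9)*((b*7)+(5+a)))); overall: (1*(((5+(5+x))+((5*b)+3))+(((4*3)+9)*((b*7)+(5+a))))) -> (((5+(5+x))+((5*b)+3))+(((4*3)+9)*((b*7)+(5+a))))
Step 3: at RLL: (4*3) -> 12; overall: (((5+(5+x))+((5*b)+3))+(((4*3)+9)*((b*7)+(5+a)))) -> (((5+(5+x))+((5*b)+3))+((12+9)*((b*7)+(5+a))))
Step 4: at RL: (12+9) -> 21; overall: (((5+(5+x))+((5*b)+3))+((12+9)*((b*7)+(5+a)))) -> (((5+(5+x))+((5*b)+3))+(21*((b*7)+(5+a))))
Fixed point: (((5+(5+x))+((5*b)+3))+(21*((b*7)+(5+a))))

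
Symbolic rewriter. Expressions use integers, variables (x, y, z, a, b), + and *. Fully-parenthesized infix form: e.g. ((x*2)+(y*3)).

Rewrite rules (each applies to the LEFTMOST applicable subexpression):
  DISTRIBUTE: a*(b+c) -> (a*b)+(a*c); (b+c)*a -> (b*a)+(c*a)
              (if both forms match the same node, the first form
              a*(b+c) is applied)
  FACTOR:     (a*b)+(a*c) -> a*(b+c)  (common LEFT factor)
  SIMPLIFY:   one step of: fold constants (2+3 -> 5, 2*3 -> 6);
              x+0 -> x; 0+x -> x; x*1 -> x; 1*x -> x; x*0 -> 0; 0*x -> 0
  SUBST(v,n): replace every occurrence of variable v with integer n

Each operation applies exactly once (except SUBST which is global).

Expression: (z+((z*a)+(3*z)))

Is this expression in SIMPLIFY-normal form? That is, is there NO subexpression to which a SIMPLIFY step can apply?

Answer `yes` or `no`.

Answer: yes

Derivation:
Expression: (z+((z*a)+(3*z)))
Scanning for simplifiable subexpressions (pre-order)...
  at root: (z+((z*a)+(3*z))) (not simplifiable)
  at R: ((z*a)+(3*z)) (not simplifiable)
  at RL: (z*a) (not simplifiable)
  at RR: (3*z) (not simplifiable)
Result: no simplifiable subexpression found -> normal form.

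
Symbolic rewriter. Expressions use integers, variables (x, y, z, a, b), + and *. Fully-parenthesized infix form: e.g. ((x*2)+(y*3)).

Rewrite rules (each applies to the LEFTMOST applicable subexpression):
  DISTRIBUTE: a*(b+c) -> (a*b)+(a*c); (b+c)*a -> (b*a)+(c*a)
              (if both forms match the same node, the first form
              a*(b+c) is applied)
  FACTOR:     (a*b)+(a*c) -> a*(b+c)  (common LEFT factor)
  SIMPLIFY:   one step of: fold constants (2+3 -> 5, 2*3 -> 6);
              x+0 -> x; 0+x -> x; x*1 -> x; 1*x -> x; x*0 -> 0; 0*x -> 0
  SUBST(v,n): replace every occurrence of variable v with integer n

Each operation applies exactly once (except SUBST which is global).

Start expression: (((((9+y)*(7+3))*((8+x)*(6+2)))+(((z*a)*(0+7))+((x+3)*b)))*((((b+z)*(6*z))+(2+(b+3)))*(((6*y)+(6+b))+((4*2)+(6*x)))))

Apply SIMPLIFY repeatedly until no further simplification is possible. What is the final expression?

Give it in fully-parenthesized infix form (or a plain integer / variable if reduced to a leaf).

Answer: (((((9+y)*10)*((8+x)*8))+(((z*a)*7)+((x+3)*b)))*((((b+z)*(6*z))+(2+(b+3)))*(((6*y)+(6+b))+(8+(6*x)))))

Derivation:
Start: (((((9+y)*(7+3))*((8+x)*(6+2)))+(((z*a)*(0+7))+((x+3)*b)))*((((b+z)*(6*z))+(2+(b+3)))*(((6*y)+(6+b))+((4*2)+(6*x)))))
Step 1: at LLLR: (7+3) -> 10; overall: (((((9+y)*(7+3))*((8+x)*(6+2)))+(((z*a)*(0+7))+((x+3)*b)))*((((b+z)*(6*z))+(2+(b+3)))*(((6*y)+(6+b))+((4*2)+(6*x))))) -> (((((9+y)*10)*((8+x)*(6+2)))+(((z*a)*(0+7))+((x+3)*b)))*((((b+z)*(6*z))+(2+(b+3)))*(((6*y)+(6+b))+((4*2)+(6*x)))))
Step 2: at LLRR: (6+2) -> 8; overall: (((((9+y)*10)*((8+x)*(6+2)))+(((z*a)*(0+7))+((x+3)*b)))*((((b+z)*(6*z))+(2+(b+3)))*(((6*y)+(6+b))+((4*2)+(6*x))))) -> (((((9+y)*10)*((8+x)*8))+(((z*a)*(0+7))+((x+3)*b)))*((((b+z)*(6*z))+(2+(b+3)))*(((6*y)+(6+b))+((4*2)+(6*x)))))
Step 3: at LRLR: (0+7) -> 7; overall: (((((9+y)*10)*((8+x)*8))+(((z*a)*(0+7))+((x+3)*b)))*((((b+z)*(6*z))+(2+(b+3)))*(((6*y)+(6+b))+((4*2)+(6*x))))) -> (((((9+y)*10)*((8+x)*8))+(((z*a)*7)+((x+3)*b)))*((((b+z)*(6*z))+(2+(b+3)))*(((6*y)+(6+b))+((4*2)+(6*x)))))
Step 4: at RRRL: (4*2) -> 8; overall: (((((9+y)*10)*((8+x)*8))+(((z*a)*7)+((x+3)*b)))*((((b+z)*(6*z))+(2+(b+3)))*(((6*y)+(6+b))+((4*2)+(6*x))))) -> (((((9+y)*10)*((8+x)*8))+(((z*a)*7)+((x+3)*b)))*((((b+z)*(6*z))+(2+(b+3)))*(((6*y)+(6+b))+(8+(6*x)))))
Fixed point: (((((9+y)*10)*((8+x)*8))+(((z*a)*7)+((x+3)*b)))*((((b+z)*(6*z))+(2+(b+3)))*(((6*y)+(6+b))+(8+(6*x)))))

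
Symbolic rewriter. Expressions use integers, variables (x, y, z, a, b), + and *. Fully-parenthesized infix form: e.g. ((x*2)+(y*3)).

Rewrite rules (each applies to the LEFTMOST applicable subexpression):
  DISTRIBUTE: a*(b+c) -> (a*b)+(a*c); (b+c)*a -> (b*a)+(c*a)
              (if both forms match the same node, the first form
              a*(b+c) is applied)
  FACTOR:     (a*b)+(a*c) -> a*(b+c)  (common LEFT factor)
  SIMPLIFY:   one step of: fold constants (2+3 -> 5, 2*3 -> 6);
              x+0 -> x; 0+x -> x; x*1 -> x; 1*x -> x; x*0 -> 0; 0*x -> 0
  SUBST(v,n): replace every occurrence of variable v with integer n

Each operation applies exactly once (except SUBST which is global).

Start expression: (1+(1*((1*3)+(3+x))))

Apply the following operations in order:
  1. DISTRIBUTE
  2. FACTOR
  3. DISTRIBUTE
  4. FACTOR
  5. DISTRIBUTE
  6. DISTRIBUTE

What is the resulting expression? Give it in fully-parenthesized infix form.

Start: (1+(1*((1*3)+(3+x))))
Apply DISTRIBUTE at R (target: (1*((1*3)+(3+x)))): (1+(1*((1*3)+(3+x)))) -> (1+((1*(1*3))+(1*(3+x))))
Apply FACTOR at R (target: ((1*(1*3))+(1*(3+x)))): (1+((1*(1*3))+(1*(3+x)))) -> (1+(1*((1*3)+(3+x))))
Apply DISTRIBUTE at R (target: (1*((1*3)+(3+x)))): (1+(1*((1*3)+(3+x)))) -> (1+((1*(1*3))+(1*(3+x))))
Apply FACTOR at R (target: ((1*(1*3))+(1*(3+x)))): (1+((1*(1*3))+(1*(3+x)))) -> (1+(1*((1*3)+(3+x))))
Apply DISTRIBUTE at R (target: (1*((1*3)+(3+x)))): (1+(1*((1*3)+(3+x)))) -> (1+((1*(1*3))+(1*(3+x))))
Apply DISTRIBUTE at RR (target: (1*(3+x))): (1+((1*(1*3))+(1*(3+x)))) -> (1+((1*(1*3))+((1*3)+(1*x))))

Answer: (1+((1*(1*3))+((1*3)+(1*x))))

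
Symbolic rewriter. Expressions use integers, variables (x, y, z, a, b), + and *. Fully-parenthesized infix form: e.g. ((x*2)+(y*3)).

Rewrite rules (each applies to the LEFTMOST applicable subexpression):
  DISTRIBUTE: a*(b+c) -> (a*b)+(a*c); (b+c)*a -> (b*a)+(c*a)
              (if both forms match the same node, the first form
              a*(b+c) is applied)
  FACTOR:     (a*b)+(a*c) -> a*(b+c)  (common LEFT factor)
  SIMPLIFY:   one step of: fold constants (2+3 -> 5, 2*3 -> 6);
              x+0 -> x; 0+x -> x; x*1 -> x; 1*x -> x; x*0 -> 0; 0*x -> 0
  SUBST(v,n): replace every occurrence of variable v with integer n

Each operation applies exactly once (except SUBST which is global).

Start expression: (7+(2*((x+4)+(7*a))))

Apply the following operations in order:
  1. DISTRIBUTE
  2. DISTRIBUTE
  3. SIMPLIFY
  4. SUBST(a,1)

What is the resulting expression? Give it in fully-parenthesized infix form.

Start: (7+(2*((x+4)+(7*a))))
Apply DISTRIBUTE at R (target: (2*((x+4)+(7*a)))): (7+(2*((x+4)+(7*a)))) -> (7+((2*(x+4))+(2*(7*a))))
Apply DISTRIBUTE at RL (target: (2*(x+4))): (7+((2*(x+4))+(2*(7*a)))) -> (7+(((2*x)+(2*4))+(2*(7*a))))
Apply SIMPLIFY at RLR (target: (2*4)): (7+(((2*x)+(2*4))+(2*(7*a)))) -> (7+(((2*x)+8)+(2*(7*a))))
Apply SUBST(a,1): (7+(((2*x)+8)+(2*(7*a)))) -> (7+(((2*x)+8)+(2*(7*1))))

Answer: (7+(((2*x)+8)+(2*(7*1))))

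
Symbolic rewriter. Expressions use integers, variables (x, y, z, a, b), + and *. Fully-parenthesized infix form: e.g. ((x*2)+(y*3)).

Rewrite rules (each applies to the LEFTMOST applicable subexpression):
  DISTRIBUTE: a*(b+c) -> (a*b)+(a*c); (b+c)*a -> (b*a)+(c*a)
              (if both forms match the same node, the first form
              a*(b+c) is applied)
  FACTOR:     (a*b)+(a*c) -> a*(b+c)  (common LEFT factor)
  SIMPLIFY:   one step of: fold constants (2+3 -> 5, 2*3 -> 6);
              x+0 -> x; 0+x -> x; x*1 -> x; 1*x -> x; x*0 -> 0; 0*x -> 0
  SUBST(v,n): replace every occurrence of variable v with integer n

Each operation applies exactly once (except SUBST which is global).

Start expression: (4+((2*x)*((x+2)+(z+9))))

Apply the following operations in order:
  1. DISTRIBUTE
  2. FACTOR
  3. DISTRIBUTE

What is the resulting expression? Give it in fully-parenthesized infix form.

Start: (4+((2*x)*((x+2)+(z+9))))
Apply DISTRIBUTE at R (target: ((2*x)*((x+2)+(z+9)))): (4+((2*x)*((x+2)+(z+9)))) -> (4+(((2*x)*(x+2))+((2*x)*(z+9))))
Apply FACTOR at R (target: (((2*x)*(x+2))+((2*x)*(z+9)))): (4+(((2*x)*(x+2))+((2*x)*(z+9)))) -> (4+((2*x)*((x+2)+(z+9))))
Apply DISTRIBUTE at R (target: ((2*x)*((x+2)+(z+9)))): (4+((2*x)*((x+2)+(z+9)))) -> (4+(((2*x)*(x+2))+((2*x)*(z+9))))

Answer: (4+(((2*x)*(x+2))+((2*x)*(z+9))))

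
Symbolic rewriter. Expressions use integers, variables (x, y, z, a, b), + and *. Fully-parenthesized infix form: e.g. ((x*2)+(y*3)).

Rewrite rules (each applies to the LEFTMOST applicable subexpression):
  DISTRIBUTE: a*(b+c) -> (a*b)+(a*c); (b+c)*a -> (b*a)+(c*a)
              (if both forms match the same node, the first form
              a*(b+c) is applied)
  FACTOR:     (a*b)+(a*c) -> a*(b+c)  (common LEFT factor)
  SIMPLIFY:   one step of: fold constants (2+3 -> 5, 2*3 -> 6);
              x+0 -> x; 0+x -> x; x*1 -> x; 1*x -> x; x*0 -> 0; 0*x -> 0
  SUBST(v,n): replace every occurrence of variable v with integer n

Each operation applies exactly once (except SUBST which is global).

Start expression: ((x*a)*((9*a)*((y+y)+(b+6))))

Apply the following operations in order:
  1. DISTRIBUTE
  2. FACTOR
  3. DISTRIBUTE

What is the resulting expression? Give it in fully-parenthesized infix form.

Answer: ((x*a)*(((9*a)*(y+y))+((9*a)*(b+6))))

Derivation:
Start: ((x*a)*((9*a)*((y+y)+(b+6))))
Apply DISTRIBUTE at R (target: ((9*a)*((y+y)+(b+6)))): ((x*a)*((9*a)*((y+y)+(b+6)))) -> ((x*a)*(((9*a)*(y+y))+((9*a)*(b+6))))
Apply FACTOR at R (target: (((9*a)*(y+y))+((9*a)*(b+6)))): ((x*a)*(((9*a)*(y+y))+((9*a)*(b+6)))) -> ((x*a)*((9*a)*((y+y)+(b+6))))
Apply DISTRIBUTE at R (target: ((9*a)*((y+y)+(b+6)))): ((x*a)*((9*a)*((y+y)+(b+6)))) -> ((x*a)*(((9*a)*(y+y))+((9*a)*(b+6))))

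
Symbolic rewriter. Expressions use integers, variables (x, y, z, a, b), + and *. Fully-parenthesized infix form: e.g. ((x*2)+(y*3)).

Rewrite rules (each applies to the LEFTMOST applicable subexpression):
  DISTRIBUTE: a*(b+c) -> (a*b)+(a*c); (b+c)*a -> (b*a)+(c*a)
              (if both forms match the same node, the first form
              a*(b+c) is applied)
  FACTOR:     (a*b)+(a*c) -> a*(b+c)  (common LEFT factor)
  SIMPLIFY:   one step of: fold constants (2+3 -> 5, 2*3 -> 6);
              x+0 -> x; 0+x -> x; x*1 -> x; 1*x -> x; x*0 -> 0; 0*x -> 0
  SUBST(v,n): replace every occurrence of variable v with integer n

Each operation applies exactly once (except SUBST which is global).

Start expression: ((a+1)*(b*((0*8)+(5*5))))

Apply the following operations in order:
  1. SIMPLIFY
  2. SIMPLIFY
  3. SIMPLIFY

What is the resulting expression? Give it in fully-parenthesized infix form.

Start: ((a+1)*(b*((0*8)+(5*5))))
Apply SIMPLIFY at RRL (target: (0*8)): ((a+1)*(b*((0*8)+(5*5)))) -> ((a+1)*(b*(0+(5*5))))
Apply SIMPLIFY at RR (target: (0+(5*5))): ((a+1)*(b*(0+(5*5)))) -> ((a+1)*(b*(5*5)))
Apply SIMPLIFY at RR (target: (5*5)): ((a+1)*(b*(5*5))) -> ((a+1)*(b*25))

Answer: ((a+1)*(b*25))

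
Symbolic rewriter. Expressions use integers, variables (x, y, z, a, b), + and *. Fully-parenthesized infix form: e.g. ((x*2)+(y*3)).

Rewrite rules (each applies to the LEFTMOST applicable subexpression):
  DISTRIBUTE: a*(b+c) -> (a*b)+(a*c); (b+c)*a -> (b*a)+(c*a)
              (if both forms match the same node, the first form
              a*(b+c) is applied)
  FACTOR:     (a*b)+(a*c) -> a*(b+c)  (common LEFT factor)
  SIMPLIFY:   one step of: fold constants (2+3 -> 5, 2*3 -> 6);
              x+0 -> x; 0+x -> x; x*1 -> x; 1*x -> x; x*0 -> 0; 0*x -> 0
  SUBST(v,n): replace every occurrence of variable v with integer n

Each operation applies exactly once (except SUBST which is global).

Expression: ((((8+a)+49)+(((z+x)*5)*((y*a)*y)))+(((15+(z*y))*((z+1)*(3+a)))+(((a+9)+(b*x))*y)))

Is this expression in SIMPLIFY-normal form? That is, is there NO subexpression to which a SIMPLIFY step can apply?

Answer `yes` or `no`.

Expression: ((((8+a)+49)+(((z+x)*5)*((y*a)*y)))+(((15+(z*y))*((z+1)*(3+a)))+(((a+9)+(b*x))*y)))
Scanning for simplifiable subexpressions (pre-order)...
  at root: ((((8+a)+49)+(((z+x)*5)*((y*a)*y)))+(((15+(z*y))*((z+1)*(3+a)))+(((a+9)+(b*x))*y))) (not simplifiable)
  at L: (((8+a)+49)+(((z+x)*5)*((y*a)*y))) (not simplifiable)
  at LL: ((8+a)+49) (not simplifiable)
  at LLL: (8+a) (not simplifiable)
  at LR: (((z+x)*5)*((y*a)*y)) (not simplifiable)
  at LRL: ((z+x)*5) (not simplifiable)
  at LRLL: (z+x) (not simplifiable)
  at LRR: ((y*a)*y) (not simplifiable)
  at LRRL: (y*a) (not simplifiable)
  at R: (((15+(z*y))*((z+1)*(3+a)))+(((a+9)+(b*x))*y)) (not simplifiable)
  at RL: ((15+(z*y))*((z+1)*(3+a))) (not simplifiable)
  at RLL: (15+(z*y)) (not simplifiable)
  at RLLR: (z*y) (not simplifiable)
  at RLR: ((z+1)*(3+a)) (not simplifiable)
  at RLRL: (z+1) (not simplifiable)
  at RLRR: (3+a) (not simplifiable)
  at RR: (((a+9)+(b*x))*y) (not simplifiable)
  at RRL: ((a+9)+(b*x)) (not simplifiable)
  at RRLL: (a+9) (not simplifiable)
  at RRLR: (b*x) (not simplifiable)
Result: no simplifiable subexpression found -> normal form.

Answer: yes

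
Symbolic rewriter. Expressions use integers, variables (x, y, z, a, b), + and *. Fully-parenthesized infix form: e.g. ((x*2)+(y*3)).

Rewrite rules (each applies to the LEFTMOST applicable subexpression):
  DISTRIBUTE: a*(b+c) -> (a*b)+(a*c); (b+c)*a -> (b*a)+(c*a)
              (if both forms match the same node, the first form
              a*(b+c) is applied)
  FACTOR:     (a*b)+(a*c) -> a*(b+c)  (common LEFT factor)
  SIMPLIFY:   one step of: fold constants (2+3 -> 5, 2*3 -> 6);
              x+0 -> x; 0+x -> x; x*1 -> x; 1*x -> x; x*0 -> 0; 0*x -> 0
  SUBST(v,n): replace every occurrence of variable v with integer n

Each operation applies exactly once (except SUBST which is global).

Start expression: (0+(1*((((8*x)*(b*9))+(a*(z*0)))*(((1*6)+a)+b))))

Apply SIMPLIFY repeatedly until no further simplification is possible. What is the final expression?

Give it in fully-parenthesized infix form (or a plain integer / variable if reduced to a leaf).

Answer: (((8*x)*(b*9))*((6+a)+b))

Derivation:
Start: (0+(1*((((8*x)*(b*9))+(a*(z*0)))*(((1*6)+a)+b))))
Step 1: at root: (0+(1*((((8*x)*(b*9))+(a*(z*0)))*(((1*6)+a)+b)))) -> (1*((((8*x)*(b*9))+(a*(z*0)))*(((1*6)+a)+b))); overall: (0+(1*((((8*x)*(b*9))+(a*(z*0)))*(((1*6)+a)+b)))) -> (1*((((8*x)*(b*9))+(a*(z*0)))*(((1*6)+a)+b)))
Step 2: at root: (1*((((8*x)*(b*9))+(a*(z*0)))*(((1*6)+a)+b))) -> ((((8*x)*(b*9))+(a*(z*0)))*(((1*6)+a)+b)); overall: (1*((((8*x)*(b*9))+(a*(z*0)))*(((1*6)+a)+b))) -> ((((8*x)*(b*9))+(a*(z*0)))*(((1*6)+a)+b))
Step 3: at LRR: (z*0) -> 0; overall: ((((8*x)*(b*9))+(a*(z*0)))*(((1*6)+a)+b)) -> ((((8*x)*(b*9))+(a*0))*(((1*6)+a)+b))
Step 4: at LR: (a*0) -> 0; overall: ((((8*x)*(b*9))+(a*0))*(((1*6)+a)+b)) -> ((((8*x)*(b*9))+0)*(((1*6)+a)+b))
Step 5: at L: (((8*x)*(b*9))+0) -> ((8*x)*(b*9)); overall: ((((8*x)*(b*9))+0)*(((1*6)+a)+b)) -> (((8*x)*(b*9))*(((1*6)+a)+b))
Step 6: at RLL: (1*6) -> 6; overall: (((8*x)*(b*9))*(((1*6)+a)+b)) -> (((8*x)*(b*9))*((6+a)+b))
Fixed point: (((8*x)*(b*9))*((6+a)+b))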